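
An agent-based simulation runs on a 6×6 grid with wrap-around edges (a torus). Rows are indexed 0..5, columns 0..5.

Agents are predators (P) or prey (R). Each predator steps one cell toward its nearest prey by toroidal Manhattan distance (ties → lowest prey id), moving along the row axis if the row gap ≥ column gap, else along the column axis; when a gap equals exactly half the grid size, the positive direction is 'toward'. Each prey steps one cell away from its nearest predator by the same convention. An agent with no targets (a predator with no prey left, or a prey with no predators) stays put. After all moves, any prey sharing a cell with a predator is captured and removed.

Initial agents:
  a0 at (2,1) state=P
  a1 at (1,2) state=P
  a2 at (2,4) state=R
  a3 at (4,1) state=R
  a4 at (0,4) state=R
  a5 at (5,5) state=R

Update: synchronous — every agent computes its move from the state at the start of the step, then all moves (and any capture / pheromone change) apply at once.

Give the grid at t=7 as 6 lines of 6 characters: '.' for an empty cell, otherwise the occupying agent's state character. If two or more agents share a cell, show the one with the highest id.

t=1: a0@(3,1):P a1@(1,3):P a2@(2,3):R a3@(5,1):R a4@(0,5):R a5@(4,5):R
t=2: a0@(4,1):P a1@(2,3):P a2@(3,3):R a3@(0,1):R a4@(0,0):R a5@(4,4):R
t=3: a0@(5,1):P a1@(3,3):P a2@(4,3):R a3@(1,1):R a4@(1,0):R a5@(4,3):R
t=4: a0@(0,1):P a1@(4,3):P a2@(5,3):R a3@(2,1):R a4@(2,0):R a5@(5,3):R
t=5: a0@(1,1):P a1@(5,3):P a2@(0,3):R a3@(3,1):R a4@(3,0):R a5@(0,3):R
t=6: a0@(2,1):P a1@(0,3):P a2@(1,3):R a3@(4,1):R a4@(4,0):R a5@(1,3):R
t=7: a0@(3,1):P a1@(1,3):P a2@(2,3):R a3@(5,1):R a4@(5,0):R a5@(2,3):R

......
...P..
...R..
.P....
......
RR....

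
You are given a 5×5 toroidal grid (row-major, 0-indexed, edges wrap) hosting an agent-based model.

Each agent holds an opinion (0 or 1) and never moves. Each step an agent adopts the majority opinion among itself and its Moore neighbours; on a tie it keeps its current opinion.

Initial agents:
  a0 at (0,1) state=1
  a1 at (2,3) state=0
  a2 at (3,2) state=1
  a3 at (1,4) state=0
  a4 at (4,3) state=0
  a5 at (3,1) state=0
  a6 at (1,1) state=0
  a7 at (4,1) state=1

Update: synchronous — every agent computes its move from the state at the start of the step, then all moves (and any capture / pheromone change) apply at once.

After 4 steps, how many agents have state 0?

t=1: a0@(0,1):1 a1@(2,3):0 a2@(3,2):0 a3@(1,4):0 a4@(4,3):0 a5@(3,1):1 a6@(1,1):0 a7@(4,1):1
t=2: (unchanged — steady state)

5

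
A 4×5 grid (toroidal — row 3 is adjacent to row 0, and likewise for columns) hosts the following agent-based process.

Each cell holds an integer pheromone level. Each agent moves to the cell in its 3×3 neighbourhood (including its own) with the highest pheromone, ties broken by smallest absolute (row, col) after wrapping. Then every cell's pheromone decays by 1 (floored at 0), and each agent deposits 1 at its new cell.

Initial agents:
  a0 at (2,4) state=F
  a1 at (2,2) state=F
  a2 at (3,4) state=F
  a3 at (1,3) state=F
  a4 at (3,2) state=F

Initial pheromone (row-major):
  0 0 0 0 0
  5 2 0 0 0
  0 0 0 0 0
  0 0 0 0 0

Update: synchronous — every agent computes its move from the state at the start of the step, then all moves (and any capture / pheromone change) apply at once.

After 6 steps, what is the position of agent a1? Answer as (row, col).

t=1: a0@(1,0) a1@(1,1) a2@(0,0) a3@(0,2) a4@(0,1) | pheromone: 1 1 1 0 0 / 5 2 0 0 0 / 0 0 0 0 0 / 0 0 0 0 0
t=2: a0@(1,0) a1@(1,0) a2@(1,0) a3@(1,1) a4@(1,0) | pheromone: 0 0 0 0 0 / 8 2 0 0 0 / 0 0 0 0 0 / 0 0 0 0 0
t=3: a0@(1,0) a1@(1,0) a2@(1,0) a3@(1,0) a4@(1,0) | pheromone: 0 0 0 0 0 / 12 1 0 0 0 / 0 0 0 0 0 / 0 0 0 0 0
t=4: a0@(1,0) a1@(1,0) a2@(1,0) a3@(1,0) a4@(1,0) | pheromone: 0 0 0 0 0 / 16 0 0 0 0 / 0 0 0 0 0 / 0 0 0 0 0
t=5: a0@(1,0) a1@(1,0) a2@(1,0) a3@(1,0) a4@(1,0) | pheromone: 0 0 0 0 0 / 20 0 0 0 0 / 0 0 0 0 0 / 0 0 0 0 0
t=6: a0@(1,0) a1@(1,0) a2@(1,0) a3@(1,0) a4@(1,0) | pheromone: 0 0 0 0 0 / 24 0 0 0 0 / 0 0 0 0 0 / 0 0 0 0 0

(1, 0)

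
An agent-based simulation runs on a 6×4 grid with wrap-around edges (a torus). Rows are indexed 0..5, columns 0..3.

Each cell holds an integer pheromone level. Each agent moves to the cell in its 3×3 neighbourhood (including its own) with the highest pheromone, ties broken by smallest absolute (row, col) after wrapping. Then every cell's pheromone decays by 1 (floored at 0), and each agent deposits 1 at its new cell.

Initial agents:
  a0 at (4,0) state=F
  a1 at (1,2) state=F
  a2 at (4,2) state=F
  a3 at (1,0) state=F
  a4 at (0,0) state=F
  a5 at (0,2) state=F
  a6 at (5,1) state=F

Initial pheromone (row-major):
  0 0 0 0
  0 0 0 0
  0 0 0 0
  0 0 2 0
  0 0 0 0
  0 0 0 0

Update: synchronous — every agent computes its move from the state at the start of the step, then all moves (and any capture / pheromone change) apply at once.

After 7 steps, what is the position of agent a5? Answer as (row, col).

(0, 0)

t=1: a0@(3,0) a1@(0,1) a2@(3,2) a3@(0,0) a4@(0,0) a5@(0,1) a6@(0,0) | pheromone: 3 2 0 0 / 0 0 0 0 / 0 0 0 0 / 1 0 2 0 / 0 0 0 0 / 0 0 0 0
t=2: a0@(3,0) a1@(0,0) a2@(3,2) a3@(0,0) a4@(0,0) a5@(0,0) a6@(0,0) | pheromone: 7 1 0 0 / 0 0 0 0 / 0 0 0 0 / 1 0 2 0 / 0 0 0 0 / 0 0 0 0
t=3: a0@(3,0) a1@(0,0) a2@(3,2) a3@(0,0) a4@(0,0) a5@(0,0) a6@(0,0) | pheromone: 11 0 0 0 / 0 0 0 0 / 0 0 0 0 / 1 0 2 0 / 0 0 0 0 / 0 0 0 0
t=4: a0@(3,0) a1@(0,0) a2@(3,2) a3@(0,0) a4@(0,0) a5@(0,0) a6@(0,0) | pheromone: 15 0 0 0 / 0 0 0 0 / 0 0 0 0 / 1 0 2 0 / 0 0 0 0 / 0 0 0 0
t=5: a0@(3,0) a1@(0,0) a2@(3,2) a3@(0,0) a4@(0,0) a5@(0,0) a6@(0,0) | pheromone: 19 0 0 0 / 0 0 0 0 / 0 0 0 0 / 1 0 2 0 / 0 0 0 0 / 0 0 0 0
t=6: a0@(3,0) a1@(0,0) a2@(3,2) a3@(0,0) a4@(0,0) a5@(0,0) a6@(0,0) | pheromone: 23 0 0 0 / 0 0 0 0 / 0 0 0 0 / 1 0 2 0 / 0 0 0 0 / 0 0 0 0
t=7: a0@(3,0) a1@(0,0) a2@(3,2) a3@(0,0) a4@(0,0) a5@(0,0) a6@(0,0) | pheromone: 27 0 0 0 / 0 0 0 0 / 0 0 0 0 / 1 0 2 0 / 0 0 0 0 / 0 0 0 0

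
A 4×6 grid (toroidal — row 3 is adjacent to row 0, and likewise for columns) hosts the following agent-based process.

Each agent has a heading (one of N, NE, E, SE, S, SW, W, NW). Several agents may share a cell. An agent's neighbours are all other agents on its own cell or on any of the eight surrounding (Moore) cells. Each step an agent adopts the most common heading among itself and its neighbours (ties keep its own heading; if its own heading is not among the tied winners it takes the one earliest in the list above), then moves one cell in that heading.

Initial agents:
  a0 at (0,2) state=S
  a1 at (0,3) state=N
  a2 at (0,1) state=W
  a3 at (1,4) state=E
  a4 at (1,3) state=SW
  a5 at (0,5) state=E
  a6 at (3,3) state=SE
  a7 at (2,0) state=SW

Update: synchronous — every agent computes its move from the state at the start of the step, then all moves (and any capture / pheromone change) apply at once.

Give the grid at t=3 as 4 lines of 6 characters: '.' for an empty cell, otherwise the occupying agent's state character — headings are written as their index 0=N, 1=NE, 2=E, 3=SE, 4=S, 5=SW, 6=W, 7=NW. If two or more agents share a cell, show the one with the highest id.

t=1: a0@(1,2):S a1@(3,3):N a2@(0,0):W a3@(1,5):E a4@(2,2):SW a5@(0,0):E a6@(0,4):SE a7@(3,5):SW
t=2: a0@(2,2):S a1@(2,3):N a2@(0,1):E a3@(1,0):E a4@(3,1):SW a5@(0,1):E a6@(1,5):SE a7@(0,4):SW
t=3: a0@(3,2):S a1@(1,3):N a2@(0,2):E a3@(1,1):E a4@(3,2):E a5@(0,2):E a6@(2,0):SE a7@(1,3):SW

..2...
.2.5..
3.....
..2...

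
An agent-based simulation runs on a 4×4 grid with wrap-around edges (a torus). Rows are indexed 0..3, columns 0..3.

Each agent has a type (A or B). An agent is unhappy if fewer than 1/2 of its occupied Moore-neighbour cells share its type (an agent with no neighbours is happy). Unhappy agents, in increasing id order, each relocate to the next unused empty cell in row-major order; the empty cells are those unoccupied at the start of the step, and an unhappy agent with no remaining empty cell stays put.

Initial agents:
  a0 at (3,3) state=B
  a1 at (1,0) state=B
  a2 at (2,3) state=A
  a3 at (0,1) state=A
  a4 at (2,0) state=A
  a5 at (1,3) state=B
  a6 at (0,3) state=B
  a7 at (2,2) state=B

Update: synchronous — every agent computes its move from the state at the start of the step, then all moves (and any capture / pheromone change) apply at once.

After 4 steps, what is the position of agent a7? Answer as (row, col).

t=1: a0@(3,3):B a1@(0,0):B a2@(0,2):A a3@(1,1):A a4@(1,2):A a5@(1,3):B a6@(0,3):B a7@(2,2):B
t=2: a0@(3,3):B a1@(0,0):B a2@(0,1):A a3@(1,1):A a4@(1,0):A a5@(1,3):B a6@(0,3):B a7@(2,2):B
t=3: a0@(3,3):B a1@(0,0):B a2@(0,1):A a3@(1,1):A a4@(0,2):A a5@(1,3):B a6@(0,3):B a7@(2,2):B
t=4: a0@(3,3):B a1@(0,0):B a2@(0,1):A a3@(1,1):A a4@(1,0):A a5@(1,3):B a6@(0,3):B a7@(2,2):B

(2, 2)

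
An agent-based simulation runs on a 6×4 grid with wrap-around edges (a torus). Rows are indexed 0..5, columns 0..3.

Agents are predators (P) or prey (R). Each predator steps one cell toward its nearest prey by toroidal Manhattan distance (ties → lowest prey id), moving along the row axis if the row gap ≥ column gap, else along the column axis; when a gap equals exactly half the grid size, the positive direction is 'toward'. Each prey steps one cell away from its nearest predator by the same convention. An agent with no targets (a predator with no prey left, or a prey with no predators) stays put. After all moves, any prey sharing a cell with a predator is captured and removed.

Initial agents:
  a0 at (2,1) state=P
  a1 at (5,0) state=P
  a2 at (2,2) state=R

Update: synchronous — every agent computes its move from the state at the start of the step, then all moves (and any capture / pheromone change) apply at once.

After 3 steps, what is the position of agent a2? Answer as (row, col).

t=1: a0@(2,2):P a1@(0,0):P a2@(2,3):R
t=2: a0@(2,3):P a1@(1,0):P a2@(2,0):R
t=3: a0@(2,0):P a1@(2,0):P a2@(2,1):R

(2, 1)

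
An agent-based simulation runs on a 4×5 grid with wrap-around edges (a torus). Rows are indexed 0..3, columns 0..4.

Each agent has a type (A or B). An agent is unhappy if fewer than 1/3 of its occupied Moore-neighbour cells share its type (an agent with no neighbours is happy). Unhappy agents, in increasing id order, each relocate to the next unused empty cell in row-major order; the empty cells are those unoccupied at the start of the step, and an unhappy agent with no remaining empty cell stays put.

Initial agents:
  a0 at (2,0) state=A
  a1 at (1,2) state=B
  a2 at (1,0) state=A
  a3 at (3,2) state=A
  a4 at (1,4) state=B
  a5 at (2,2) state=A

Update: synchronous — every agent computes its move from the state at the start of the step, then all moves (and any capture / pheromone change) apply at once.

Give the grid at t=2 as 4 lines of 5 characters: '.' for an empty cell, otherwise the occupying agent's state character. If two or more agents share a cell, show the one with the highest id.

t=1: a0@(2,0):A a1@(0,0):B a2@(1,0):A a3@(3,2):A a4@(0,1):B a5@(2,2):A
t=2: (unchanged — steady state)

BB...
A....
A.A..
..A..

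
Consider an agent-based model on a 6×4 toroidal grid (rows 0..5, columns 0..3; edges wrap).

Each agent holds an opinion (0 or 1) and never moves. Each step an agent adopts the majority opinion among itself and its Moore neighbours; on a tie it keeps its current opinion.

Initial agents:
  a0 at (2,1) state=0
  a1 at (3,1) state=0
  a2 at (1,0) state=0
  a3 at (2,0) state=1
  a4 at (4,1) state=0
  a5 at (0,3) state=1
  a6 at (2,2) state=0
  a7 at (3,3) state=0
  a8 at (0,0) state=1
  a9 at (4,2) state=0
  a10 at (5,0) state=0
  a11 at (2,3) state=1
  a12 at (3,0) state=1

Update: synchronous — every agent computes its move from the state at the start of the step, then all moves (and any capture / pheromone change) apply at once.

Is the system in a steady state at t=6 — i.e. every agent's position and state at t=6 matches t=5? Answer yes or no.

yes

t=1: a0@(2,1):0 a1@(3,1):0 a2@(1,0):1 a3@(2,0):0 a4@(4,1):0 a5@(0,3):1 a6@(2,2):0 a7@(3,3):0 a8@(0,0):1 a9@(4,2):0 a10@(5,0):0 a11@(2,3):1 a12@(3,0):0
t=2: a0@(2,1):0 a1@(3,1):0 a2@(1,0):1 a3@(2,0):0 a4@(4,1):0 a5@(0,3):1 a6@(2,2):0 a7@(3,3):0 a8@(0,0):1 a9@(4,2):0 a10@(5,0):0 a11@(2,3):0 a12@(3,0):0
t=3: (unchanged — steady state)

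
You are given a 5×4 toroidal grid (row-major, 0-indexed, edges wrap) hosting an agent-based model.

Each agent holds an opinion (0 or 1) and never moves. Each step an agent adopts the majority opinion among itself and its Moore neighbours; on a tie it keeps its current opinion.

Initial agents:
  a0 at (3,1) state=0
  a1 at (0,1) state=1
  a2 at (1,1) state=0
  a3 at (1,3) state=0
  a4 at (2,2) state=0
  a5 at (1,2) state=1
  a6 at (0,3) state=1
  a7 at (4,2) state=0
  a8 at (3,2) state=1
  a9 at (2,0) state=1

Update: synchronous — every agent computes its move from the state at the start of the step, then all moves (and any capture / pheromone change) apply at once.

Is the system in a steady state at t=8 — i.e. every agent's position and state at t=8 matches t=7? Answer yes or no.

yes

t=1: a0@(3,1):0 a1@(0,1):1 a2@(1,1):1 a3@(1,3):1 a4@(2,2):0 a5@(1,2):1 a6@(0,3):1 a7@(4,2):1 a8@(3,2):0 a9@(2,0):0
t=2: (unchanged — steady state)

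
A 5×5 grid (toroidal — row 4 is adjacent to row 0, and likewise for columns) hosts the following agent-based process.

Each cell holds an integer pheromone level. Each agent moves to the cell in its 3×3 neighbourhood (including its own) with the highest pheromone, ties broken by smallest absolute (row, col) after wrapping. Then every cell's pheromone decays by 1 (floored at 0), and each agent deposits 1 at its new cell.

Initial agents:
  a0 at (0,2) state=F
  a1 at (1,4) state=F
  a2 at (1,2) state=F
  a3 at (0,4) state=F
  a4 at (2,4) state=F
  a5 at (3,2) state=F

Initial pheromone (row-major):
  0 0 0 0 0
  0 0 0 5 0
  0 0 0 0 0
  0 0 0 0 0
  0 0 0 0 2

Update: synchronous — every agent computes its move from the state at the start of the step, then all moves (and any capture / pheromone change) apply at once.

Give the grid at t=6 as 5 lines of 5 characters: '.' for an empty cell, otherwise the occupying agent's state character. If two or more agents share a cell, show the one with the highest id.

t=1: a0@(1,3) a1@(1,3) a2@(1,3) a3@(1,3) a4@(1,3) a5@(2,1) | pheromone: 0 0 0 0 0 / 0 0 0 9 0 / 0 1 0 0 0 / 0 0 0 0 0 / 0 0 0 0 1
t=2: a0@(1,3) a1@(1,3) a2@(1,3) a3@(1,3) a4@(1,3) a5@(2,1) | pheromone: 0 0 0 0 0 / 0 0 0 13 0 / 0 1 0 0 0 / 0 0 0 0 0 / 0 0 0 0 0
t=3: a0@(1,3) a1@(1,3) a2@(1,3) a3@(1,3) a4@(1,3) a5@(2,1) | pheromone: 0 0 0 0 0 / 0 0 0 17 0 / 0 1 0 0 0 / 0 0 0 0 0 / 0 0 0 0 0
t=4: a0@(1,3) a1@(1,3) a2@(1,3) a3@(1,3) a4@(1,3) a5@(2,1) | pheromone: 0 0 0 0 0 / 0 0 0 21 0 / 0 1 0 0 0 / 0 0 0 0 0 / 0 0 0 0 0
t=5: a0@(1,3) a1@(1,3) a2@(1,3) a3@(1,3) a4@(1,3) a5@(2,1) | pheromone: 0 0 0 0 0 / 0 0 0 25 0 / 0 1 0 0 0 / 0 0 0 0 0 / 0 0 0 0 0
t=6: a0@(1,3) a1@(1,3) a2@(1,3) a3@(1,3) a4@(1,3) a5@(2,1) | pheromone: 0 0 0 0 0 / 0 0 0 29 0 / 0 1 0 0 0 / 0 0 0 0 0 / 0 0 0 0 0

.....
...F.
.F...
.....
.....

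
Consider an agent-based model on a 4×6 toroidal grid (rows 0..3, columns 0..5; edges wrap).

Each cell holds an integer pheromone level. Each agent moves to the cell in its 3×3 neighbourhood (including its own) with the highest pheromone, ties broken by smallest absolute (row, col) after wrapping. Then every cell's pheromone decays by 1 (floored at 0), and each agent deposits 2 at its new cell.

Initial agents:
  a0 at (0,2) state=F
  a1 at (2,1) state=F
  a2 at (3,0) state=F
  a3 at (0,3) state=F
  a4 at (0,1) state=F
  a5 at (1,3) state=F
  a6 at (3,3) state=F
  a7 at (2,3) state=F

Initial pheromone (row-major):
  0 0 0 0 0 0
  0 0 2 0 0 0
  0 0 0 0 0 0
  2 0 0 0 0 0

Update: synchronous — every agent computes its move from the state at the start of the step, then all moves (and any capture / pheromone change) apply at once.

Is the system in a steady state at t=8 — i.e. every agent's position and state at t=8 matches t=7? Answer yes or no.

t=1: a0@(1,2) a1@(1,2) a2@(3,0) a3@(1,2) a4@(1,2) a5@(1,2) a6@(0,2) a7@(1,2) | pheromone: 0 0 2 0 0 0 / 0 0 13 0 0 0 / 0 0 0 0 0 0 / 3 0 0 0 0 0
t=2: a0@(1,2) a1@(1,2) a2@(3,0) a3@(1,2) a4@(1,2) a5@(1,2) a6@(1,2) a7@(1,2) | pheromone: 0 0 1 0 0 0 / 0 0 26 0 0 0 / 0 0 0 0 0 0 / 4 0 0 0 0 0
t=3: a0@(1,2) a1@(1,2) a2@(3,0) a3@(1,2) a4@(1,2) a5@(1,2) a6@(1,2) a7@(1,2) | pheromone: 0 0 0 0 0 0 / 0 0 39 0 0 0 / 0 0 0 0 0 0 / 5 0 0 0 0 0
t=4: a0@(1,2) a1@(1,2) a2@(3,0) a3@(1,2) a4@(1,2) a5@(1,2) a6@(1,2) a7@(1,2) | pheromone: 0 0 0 0 0 0 / 0 0 52 0 0 0 / 0 0 0 0 0 0 / 6 0 0 0 0 0
t=5: a0@(1,2) a1@(1,2) a2@(3,0) a3@(1,2) a4@(1,2) a5@(1,2) a6@(1,2) a7@(1,2) | pheromone: 0 0 0 0 0 0 / 0 0 65 0 0 0 / 0 0 0 0 0 0 / 7 0 0 0 0 0
t=6: a0@(1,2) a1@(1,2) a2@(3,0) a3@(1,2) a4@(1,2) a5@(1,2) a6@(1,2) a7@(1,2) | pheromone: 0 0 0 0 0 0 / 0 0 78 0 0 0 / 0 0 0 0 0 0 / 8 0 0 0 0 0
t=7: a0@(1,2) a1@(1,2) a2@(3,0) a3@(1,2) a4@(1,2) a5@(1,2) a6@(1,2) a7@(1,2) | pheromone: 0 0 0 0 0 0 / 0 0 91 0 0 0 / 0 0 0 0 0 0 / 9 0 0 0 0 0
t=8: a0@(1,2) a1@(1,2) a2@(3,0) a3@(1,2) a4@(1,2) a5@(1,2) a6@(1,2) a7@(1,2) | pheromone: 0 0 0 0 0 0 / 0 0 104 0 0 0 / 0 0 0 0 0 0 / 10 0 0 0 0 0

yes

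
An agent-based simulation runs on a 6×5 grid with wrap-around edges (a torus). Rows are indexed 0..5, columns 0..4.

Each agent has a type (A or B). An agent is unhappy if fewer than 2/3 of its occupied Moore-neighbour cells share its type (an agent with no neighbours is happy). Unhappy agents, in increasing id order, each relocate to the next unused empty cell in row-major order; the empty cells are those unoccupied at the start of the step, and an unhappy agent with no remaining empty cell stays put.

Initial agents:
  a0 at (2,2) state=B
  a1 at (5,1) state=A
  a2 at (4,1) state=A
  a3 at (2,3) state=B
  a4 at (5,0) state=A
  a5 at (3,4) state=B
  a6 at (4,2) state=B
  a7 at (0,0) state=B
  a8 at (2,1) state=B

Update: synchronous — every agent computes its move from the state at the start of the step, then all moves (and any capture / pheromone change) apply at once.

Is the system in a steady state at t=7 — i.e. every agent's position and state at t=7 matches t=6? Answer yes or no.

t=1: a0@(2,2):B a1@(0,1):A a2@(4,1):A a3@(2,3):B a4@(5,0):A a5@(3,4):B a6@(0,2):B a7@(0,3):B a8@(2,1):B
t=2: a0@(2,2):B a1@(0,0):A a2@(4,1):A a3@(2,3):B a4@(5,0):A a5@(3,4):B a6@(0,4):B a7@(0,3):B a8@(2,1):B
t=3: a0@(2,2):B a1@(0,1):A a2@(4,1):A a3@(2,3):B a4@(5,0):A a5@(3,4):B a6@(0,2):B a7@(0,3):B a8@(2,1):B
t=4: a0@(2,2):B a1@(0,0):A a2@(4,1):A a3@(2,3):B a4@(5,0):A a5@(3,4):B a6@(0,4):B a7@(0,3):B a8@(2,1):B
t=5: a0@(2,2):B a1@(0,1):A a2@(4,1):A a3@(2,3):B a4@(5,0):A a5@(3,4):B a6@(0,2):B a7@(0,3):B a8@(2,1):B
t=6: a0@(2,2):B a1@(0,0):A a2@(4,1):A a3@(2,3):B a4@(5,0):A a5@(3,4):B a6@(0,4):B a7@(0,3):B a8@(2,1):B
t=7: a0@(2,2):B a1@(0,1):A a2@(4,1):A a3@(2,3):B a4@(5,0):A a5@(3,4):B a6@(0,2):B a7@(0,3):B a8@(2,1):B

no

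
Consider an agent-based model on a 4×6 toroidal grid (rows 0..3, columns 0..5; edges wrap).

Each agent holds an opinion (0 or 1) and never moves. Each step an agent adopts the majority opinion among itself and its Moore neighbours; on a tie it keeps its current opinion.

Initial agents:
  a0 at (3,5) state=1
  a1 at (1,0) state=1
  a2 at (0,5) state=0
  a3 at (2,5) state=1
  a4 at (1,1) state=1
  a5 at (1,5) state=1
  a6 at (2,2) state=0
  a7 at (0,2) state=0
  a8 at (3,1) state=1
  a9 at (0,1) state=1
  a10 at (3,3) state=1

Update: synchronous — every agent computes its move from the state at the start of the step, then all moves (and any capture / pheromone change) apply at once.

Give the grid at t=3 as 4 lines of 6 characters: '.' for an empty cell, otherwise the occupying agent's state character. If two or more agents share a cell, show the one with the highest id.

.11..1
11...1
..1..1
.1.1.1

t=1: a0@(3,5):1 a1@(1,0):1 a2@(0,5):1 a3@(2,5):1 a4@(1,1):1 a5@(1,5):1 a6@(2,2):1 a7@(0,2):1 a8@(3,1):1 a9@(0,1):1 a10@(3,3):0
t=2: a0@(3,5):1 a1@(1,0):1 a2@(0,5):1 a3@(2,5):1 a4@(1,1):1 a5@(1,5):1 a6@(2,2):1 a7@(0,2):1 a8@(3,1):1 a9@(0,1):1 a10@(3,3):1
t=3: (unchanged — steady state)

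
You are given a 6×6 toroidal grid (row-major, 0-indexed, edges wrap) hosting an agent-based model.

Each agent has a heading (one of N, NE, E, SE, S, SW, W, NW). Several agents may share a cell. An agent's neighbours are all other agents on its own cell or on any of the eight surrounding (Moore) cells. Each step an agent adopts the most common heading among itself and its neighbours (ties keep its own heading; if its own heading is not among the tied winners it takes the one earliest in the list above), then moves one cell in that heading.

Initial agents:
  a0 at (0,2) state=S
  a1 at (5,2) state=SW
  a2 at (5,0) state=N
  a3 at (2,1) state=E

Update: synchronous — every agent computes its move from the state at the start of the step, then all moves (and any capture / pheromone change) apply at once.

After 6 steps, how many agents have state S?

1

t=1: a0@(1,2):S a1@(0,1):SW a2@(4,0):N a3@(2,2):E
t=2: a0@(2,2):S a1@(1,0):SW a2@(3,0):N a3@(2,3):E
t=3: a0@(3,2):S a1@(2,5):SW a2@(2,0):N a3@(2,4):E
t=4: a0@(4,2):S a1@(3,4):SW a2@(1,0):N a3@(2,5):E
t=5: a0@(5,2):S a1@(4,3):SW a2@(0,0):N a3@(2,0):E
t=6: a0@(0,2):S a1@(5,2):SW a2@(5,0):N a3@(2,1):E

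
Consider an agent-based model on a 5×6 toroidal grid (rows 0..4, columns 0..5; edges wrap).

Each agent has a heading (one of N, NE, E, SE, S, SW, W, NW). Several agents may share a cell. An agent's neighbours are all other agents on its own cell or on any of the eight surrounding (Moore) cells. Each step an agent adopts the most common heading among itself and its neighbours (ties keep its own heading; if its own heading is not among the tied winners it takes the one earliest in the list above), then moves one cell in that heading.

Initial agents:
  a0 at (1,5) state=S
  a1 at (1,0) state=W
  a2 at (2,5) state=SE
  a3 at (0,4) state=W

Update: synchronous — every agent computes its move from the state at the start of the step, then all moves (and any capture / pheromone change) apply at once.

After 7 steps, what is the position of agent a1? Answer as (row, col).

(1, 5)

t=1: a0@(1,4):W a1@(1,5):W a2@(3,0):SE a3@(0,3):W
t=2: a0@(1,3):W a1@(1,4):W a2@(4,1):SE a3@(0,2):W
t=3: a0@(1,2):W a1@(1,3):W a2@(0,2):SE a3@(0,1):W
t=4: a0@(1,1):W a1@(1,2):W a2@(0,1):W a3@(0,0):W
t=5: a0@(1,0):W a1@(1,1):W a2@(0,0):W a3@(0,5):W
t=6: a0@(1,5):W a1@(1,0):W a2@(0,5):W a3@(0,4):W
t=7: a0@(1,4):W a1@(1,5):W a2@(0,4):W a3@(0,3):W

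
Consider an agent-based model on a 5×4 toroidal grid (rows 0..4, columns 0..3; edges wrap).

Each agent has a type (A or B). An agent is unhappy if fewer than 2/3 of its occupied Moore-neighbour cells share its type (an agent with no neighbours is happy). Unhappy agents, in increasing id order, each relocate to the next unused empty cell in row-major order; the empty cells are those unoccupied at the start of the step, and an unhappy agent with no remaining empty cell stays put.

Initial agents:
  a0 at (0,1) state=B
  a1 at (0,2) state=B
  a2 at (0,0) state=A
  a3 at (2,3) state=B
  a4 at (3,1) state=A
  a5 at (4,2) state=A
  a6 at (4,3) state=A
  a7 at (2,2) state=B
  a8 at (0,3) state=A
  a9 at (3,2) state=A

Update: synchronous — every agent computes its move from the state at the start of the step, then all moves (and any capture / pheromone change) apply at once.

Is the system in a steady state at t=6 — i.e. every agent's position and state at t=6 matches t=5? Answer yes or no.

no

t=1: a0@(1,0):B a1@(1,1):B a2@(0,0):A a3@(1,2):B a4@(3,1):A a5@(4,2):A a6@(4,3):A a7@(1,3):B a8@(0,3):A a9@(2,0):A
t=2: a0@(0,1):B a1@(0,2):B a2@(2,1):A a3@(1,2):B a4@(3,1):A a5@(4,2):A a6@(4,3):A a7@(2,2):B a8@(2,3):A a9@(3,0):A
t=3: a0@(0,1):B a1@(0,0):B a2@(0,3):A a3@(1,0):B a4@(3,1):A a5@(1,1):A a6@(4,3):A a7@(1,3):B a8@(2,0):A a9@(3,0):A
t=4: a0@(0,1):B a1@(0,2):B a2@(1,2):A a3@(2,1):B a4@(3,1):A a5@(2,2):A a6@(4,3):A a7@(2,3):B a8@(3,2):A a9@(3,0):A
t=5: a0@(0,0):B a1@(0,3):B a2@(1,0):A a3@(1,1):B a4@(3,1):A a5@(1,3):A a6@(4,3):A a7@(2,0):B a8@(3,3):A a9@(4,0):A
t=6: a0@(0,1):B a1@(0,2):B a2@(1,2):A a3@(1,1):B a4@(2,1):A a5@(2,2):A a6@(2,3):A a7@(3,0):B a8@(3,3):A a9@(3,2):A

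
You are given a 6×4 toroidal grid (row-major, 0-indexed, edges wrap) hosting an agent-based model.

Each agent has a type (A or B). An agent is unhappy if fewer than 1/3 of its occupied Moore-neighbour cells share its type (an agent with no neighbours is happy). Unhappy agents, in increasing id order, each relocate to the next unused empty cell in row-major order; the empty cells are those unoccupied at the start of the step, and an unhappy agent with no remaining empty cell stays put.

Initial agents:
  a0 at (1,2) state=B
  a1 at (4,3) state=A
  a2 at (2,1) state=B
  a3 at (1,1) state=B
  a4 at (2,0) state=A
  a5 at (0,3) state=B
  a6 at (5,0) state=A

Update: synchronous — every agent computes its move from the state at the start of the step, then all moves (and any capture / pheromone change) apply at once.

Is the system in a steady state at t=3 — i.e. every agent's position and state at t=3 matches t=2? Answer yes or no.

t=1: a0@(1,2):B a1@(4,3):A a2@(2,1):B a3@(1,1):B a4@(0,0):A a5@(0,3):B a6@(5,0):A
t=2: (unchanged — steady state)

yes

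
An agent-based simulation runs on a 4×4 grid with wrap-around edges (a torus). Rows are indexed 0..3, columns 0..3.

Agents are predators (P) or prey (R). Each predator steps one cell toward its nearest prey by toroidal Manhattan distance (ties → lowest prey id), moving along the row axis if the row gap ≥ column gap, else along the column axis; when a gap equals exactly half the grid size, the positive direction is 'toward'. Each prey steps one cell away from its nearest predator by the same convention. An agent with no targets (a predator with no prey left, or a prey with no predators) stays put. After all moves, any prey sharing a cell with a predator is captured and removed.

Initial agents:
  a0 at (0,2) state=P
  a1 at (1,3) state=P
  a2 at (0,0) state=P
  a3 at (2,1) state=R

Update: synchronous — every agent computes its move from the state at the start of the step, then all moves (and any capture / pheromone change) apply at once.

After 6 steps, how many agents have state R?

t=1: a0@(1,2):P a1@(1,0):P a2@(1,0):P a3@(1,1):R
t=2: a0@(1,1):P a1@(1,1):P a2@(1,1):P a3@(1,0):R
t=3: a0@(1,0):P a1@(1,0):P a2@(1,0):P a3@(1,3):R
t=4: a0@(1,3):P a1@(1,3):P a2@(1,3):P a3@(1,2):R
t=5: a0@(1,2):P a1@(1,2):P a2@(1,2):P a3@(1,1):R
t=6: a0@(1,1):P a1@(1,1):P a2@(1,1):P a3@(1,0):R

1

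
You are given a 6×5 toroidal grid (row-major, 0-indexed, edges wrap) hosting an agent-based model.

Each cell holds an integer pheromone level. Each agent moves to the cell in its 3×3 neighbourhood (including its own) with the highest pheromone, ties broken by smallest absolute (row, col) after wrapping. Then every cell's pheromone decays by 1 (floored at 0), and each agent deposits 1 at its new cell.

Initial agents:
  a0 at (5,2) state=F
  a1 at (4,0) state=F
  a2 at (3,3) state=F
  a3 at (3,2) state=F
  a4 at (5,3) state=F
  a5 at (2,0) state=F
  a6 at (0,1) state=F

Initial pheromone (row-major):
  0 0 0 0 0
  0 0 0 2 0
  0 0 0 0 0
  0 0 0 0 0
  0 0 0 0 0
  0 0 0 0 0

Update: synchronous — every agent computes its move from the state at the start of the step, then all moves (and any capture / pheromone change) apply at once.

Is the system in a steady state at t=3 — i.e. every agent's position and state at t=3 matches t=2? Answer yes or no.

t=1: a0@(0,1) a1@(3,0) a2@(2,2) a3@(2,1) a4@(0,2) a5@(1,0) a6@(0,0) | pheromone: 1 1 1 0 0 / 1 0 0 1 0 / 0 1 1 0 0 / 1 0 0 0 0 / 0 0 0 0 0 / 0 0 0 0 0
t=2: a0@(0,0) a1@(2,1) a2@(1,3) a3@(1,0) a4@(0,1) a5@(0,0) a6@(0,0) | pheromone: 3 1 0 0 0 / 1 0 0 1 0 / 0 1 0 0 0 / 0 0 0 0 0 / 0 0 0 0 0 / 0 0 0 0 0
t=3: a0@(0,0) a1@(1,0) a2@(1,3) a3@(0,0) a4@(0,0) a5@(0,0) a6@(0,0) | pheromone: 7 0 0 0 0 / 1 0 0 1 0 / 0 0 0 0 0 / 0 0 0 0 0 / 0 0 0 0 0 / 0 0 0 0 0

no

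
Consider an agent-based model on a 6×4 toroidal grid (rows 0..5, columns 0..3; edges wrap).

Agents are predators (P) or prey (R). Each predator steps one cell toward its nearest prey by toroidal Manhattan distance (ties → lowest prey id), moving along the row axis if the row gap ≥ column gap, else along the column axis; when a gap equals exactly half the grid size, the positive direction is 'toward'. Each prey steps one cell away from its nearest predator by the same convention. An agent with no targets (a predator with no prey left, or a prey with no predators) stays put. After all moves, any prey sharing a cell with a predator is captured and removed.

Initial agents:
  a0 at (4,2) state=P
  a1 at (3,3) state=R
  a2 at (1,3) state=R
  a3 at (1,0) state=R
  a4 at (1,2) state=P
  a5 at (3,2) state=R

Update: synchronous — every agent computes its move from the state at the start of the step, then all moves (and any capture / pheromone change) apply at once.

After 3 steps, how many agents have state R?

3

t=1: a0@(3,2):P a1@(2,3):R a2@(1,0):R a4@(1,3):P a5@(2,2):R
t=2: a0@(2,2):P a1@(3,3):R a2@(1,1):R a4@(2,3):P a5@(1,2):R
t=3: a0@(1,2):P a1@(4,3):R a2@(0,1):R a4@(3,3):P a5@(0,2):R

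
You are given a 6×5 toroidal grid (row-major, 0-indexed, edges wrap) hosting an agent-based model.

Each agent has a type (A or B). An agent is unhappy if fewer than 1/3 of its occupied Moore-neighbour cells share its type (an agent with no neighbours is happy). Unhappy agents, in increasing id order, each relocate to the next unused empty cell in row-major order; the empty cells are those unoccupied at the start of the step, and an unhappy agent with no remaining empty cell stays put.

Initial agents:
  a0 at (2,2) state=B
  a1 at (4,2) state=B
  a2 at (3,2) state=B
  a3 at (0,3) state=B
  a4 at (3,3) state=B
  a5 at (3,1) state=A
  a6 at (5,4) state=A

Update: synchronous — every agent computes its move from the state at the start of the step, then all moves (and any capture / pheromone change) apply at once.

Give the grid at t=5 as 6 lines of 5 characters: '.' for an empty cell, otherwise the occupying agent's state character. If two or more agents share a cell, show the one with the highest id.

t=1: a0@(2,2):B a1@(4,2):B a2@(3,2):B a3@(0,0):B a4@(3,3):B a5@(0,1):A a6@(0,2):A
t=2: a0@(2,2):B a1@(4,2):B a2@(3,2):B a3@(0,3):B a4@(3,3):B a5@(0,1):A a6@(0,2):A
t=3: a0@(2,2):B a1@(4,2):B a2@(3,2):B a3@(0,0):B a4@(3,3):B a5@(0,1):A a6@(0,2):A
t=4: a0@(2,2):B a1@(4,2):B a2@(3,2):B a3@(0,3):B a4@(3,3):B a5@(0,1):A a6@(0,2):A
t=5: a0@(2,2):B a1@(4,2):B a2@(3,2):B a3@(0,0):B a4@(3,3):B a5@(0,1):A a6@(0,2):A

BAA..
.....
..B..
..BB.
..B..
.....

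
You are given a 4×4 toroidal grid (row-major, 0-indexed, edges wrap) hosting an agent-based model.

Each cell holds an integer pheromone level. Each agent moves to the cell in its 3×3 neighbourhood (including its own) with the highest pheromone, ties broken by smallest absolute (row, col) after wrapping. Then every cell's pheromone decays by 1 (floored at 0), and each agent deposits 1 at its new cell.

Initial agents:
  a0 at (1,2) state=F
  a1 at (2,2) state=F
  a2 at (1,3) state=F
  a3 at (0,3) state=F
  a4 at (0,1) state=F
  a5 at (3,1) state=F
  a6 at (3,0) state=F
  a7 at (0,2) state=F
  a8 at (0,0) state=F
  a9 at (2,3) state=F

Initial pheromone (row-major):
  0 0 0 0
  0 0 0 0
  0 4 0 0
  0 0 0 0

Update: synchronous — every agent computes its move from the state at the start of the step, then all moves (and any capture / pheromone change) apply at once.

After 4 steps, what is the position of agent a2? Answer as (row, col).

t=1: a0@(2,1) a1@(2,1) a2@(0,0) a3@(0,0) a4@(0,0) a5@(2,1) a6@(2,1) a7@(0,1) a8@(0,0) a9@(1,0) | pheromone: 4 1 0 0 / 1 0 0 0 / 0 7 0 0 / 0 0 0 0
t=2: a0@(2,1) a1@(2,1) a2@(0,0) a3@(0,0) a4@(0,0) a5@(2,1) a6@(2,1) a7@(0,0) a8@(0,0) a9@(2,1) | pheromone: 8 0 0 0 / 0 0 0 0 / 0 11 0 0 / 0 0 0 0
t=3: a0@(2,1) a1@(2,1) a2@(0,0) a3@(0,0) a4@(0,0) a5@(2,1) a6@(2,1) a7@(0,0) a8@(0,0) a9@(2,1) | pheromone: 12 0 0 0 / 0 0 0 0 / 0 15 0 0 / 0 0 0 0
t=4: a0@(2,1) a1@(2,1) a2@(0,0) a3@(0,0) a4@(0,0) a5@(2,1) a6@(2,1) a7@(0,0) a8@(0,0) a9@(2,1) | pheromone: 16 0 0 0 / 0 0 0 0 / 0 19 0 0 / 0 0 0 0

(0, 0)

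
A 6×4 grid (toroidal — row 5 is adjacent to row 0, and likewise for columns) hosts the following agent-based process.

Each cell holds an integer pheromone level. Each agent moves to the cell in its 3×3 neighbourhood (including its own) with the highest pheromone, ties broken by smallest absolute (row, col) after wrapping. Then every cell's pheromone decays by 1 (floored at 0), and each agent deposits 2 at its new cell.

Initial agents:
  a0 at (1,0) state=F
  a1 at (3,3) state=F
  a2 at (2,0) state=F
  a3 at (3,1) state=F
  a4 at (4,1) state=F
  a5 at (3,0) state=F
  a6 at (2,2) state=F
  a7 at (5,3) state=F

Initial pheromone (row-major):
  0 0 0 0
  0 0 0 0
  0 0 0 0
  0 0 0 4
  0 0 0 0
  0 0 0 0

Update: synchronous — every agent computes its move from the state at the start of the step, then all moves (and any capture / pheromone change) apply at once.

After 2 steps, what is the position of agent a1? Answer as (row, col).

(3, 3)

t=1: a0@(0,0) a1@(3,3) a2@(3,3) a3@(2,0) a4@(3,0) a5@(3,3) a6@(3,3) a7@(0,0) | pheromone: 4 0 0 0 / 0 0 0 0 / 2 0 0 0 / 2 0 0 11 / 0 0 0 0 / 0 0 0 0
t=2: a0@(0,0) a1@(3,3) a2@(3,3) a3@(3,3) a4@(3,3) a5@(3,3) a6@(3,3) a7@(0,0) | pheromone: 7 0 0 0 / 0 0 0 0 / 1 0 0 0 / 1 0 0 22 / 0 0 0 0 / 0 0 0 0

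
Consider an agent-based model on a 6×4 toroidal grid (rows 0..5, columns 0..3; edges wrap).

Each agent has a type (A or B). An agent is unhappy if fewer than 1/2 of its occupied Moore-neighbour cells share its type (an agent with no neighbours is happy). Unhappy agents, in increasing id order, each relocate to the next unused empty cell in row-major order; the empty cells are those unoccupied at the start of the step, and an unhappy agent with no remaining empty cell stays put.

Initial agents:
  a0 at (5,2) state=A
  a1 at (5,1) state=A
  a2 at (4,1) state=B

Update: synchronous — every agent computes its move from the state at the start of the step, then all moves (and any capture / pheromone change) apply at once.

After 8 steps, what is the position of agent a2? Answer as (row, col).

(0, 1)

t=1: a0@(5,2):A a1@(5,1):A a2@(0,0):B
t=2: a0@(5,2):A a1@(5,1):A a2@(0,1):B
t=3: a0@(5,2):A a1@(5,1):A a2@(0,0):B
t=4: a0@(5,2):A a1@(5,1):A a2@(0,1):B
t=5: a0@(5,2):A a1@(5,1):A a2@(0,0):B
t=6: a0@(5,2):A a1@(5,1):A a2@(0,1):B
t=7: a0@(5,2):A a1@(5,1):A a2@(0,0):B
t=8: a0@(5,2):A a1@(5,1):A a2@(0,1):B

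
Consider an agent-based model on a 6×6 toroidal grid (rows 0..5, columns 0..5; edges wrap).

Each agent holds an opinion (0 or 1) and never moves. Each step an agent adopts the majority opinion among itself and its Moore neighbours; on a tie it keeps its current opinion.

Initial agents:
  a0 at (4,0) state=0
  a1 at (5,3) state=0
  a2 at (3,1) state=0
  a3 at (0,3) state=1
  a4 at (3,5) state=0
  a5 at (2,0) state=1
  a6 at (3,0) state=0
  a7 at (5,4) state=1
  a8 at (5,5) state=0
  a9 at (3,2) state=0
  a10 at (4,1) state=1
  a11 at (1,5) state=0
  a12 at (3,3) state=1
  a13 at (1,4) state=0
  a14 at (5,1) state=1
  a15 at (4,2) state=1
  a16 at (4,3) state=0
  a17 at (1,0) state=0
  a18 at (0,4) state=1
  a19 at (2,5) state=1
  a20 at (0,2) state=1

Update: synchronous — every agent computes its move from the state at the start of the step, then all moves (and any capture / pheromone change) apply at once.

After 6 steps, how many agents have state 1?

9

t=1: a0@(4,0):0 a1@(5,3):1 a2@(3,1):0 a3@(0,3):1 a4@(3,5):0 a5@(2,0):0 a6@(3,0):0 a7@(5,4):1 a8@(5,5):0 a9@(3,2):0 a10@(4,1):0 a11@(1,5):0 a12@(3,3):1 a13@(1,4):1 a14@(5,1):1 a15@(4,2):1 a16@(4,3):0 a17@(1,0):0 a18@(0,4):0 a19@(2,5):0 a20@(0,2):1
t=2: a0@(4,0):0 a1@(5,3):1 a2@(3,1):0 a3@(0,3):1 a4@(3,5):0 a5@(2,0):0 a6@(3,0):0 a7@(5,4):1 a8@(5,5):0 a9@(3,2):0 a10@(4,1):0 a11@(1,5):0 a12@(3,3):1 a13@(1,4):0 a14@(5,1):1 a15@(4,2):1 a16@(4,3):1 a17@(1,0):0 a18@(0,4):1 a19@(2,5):0 a20@(0,2):1
t=3: (unchanged — steady state)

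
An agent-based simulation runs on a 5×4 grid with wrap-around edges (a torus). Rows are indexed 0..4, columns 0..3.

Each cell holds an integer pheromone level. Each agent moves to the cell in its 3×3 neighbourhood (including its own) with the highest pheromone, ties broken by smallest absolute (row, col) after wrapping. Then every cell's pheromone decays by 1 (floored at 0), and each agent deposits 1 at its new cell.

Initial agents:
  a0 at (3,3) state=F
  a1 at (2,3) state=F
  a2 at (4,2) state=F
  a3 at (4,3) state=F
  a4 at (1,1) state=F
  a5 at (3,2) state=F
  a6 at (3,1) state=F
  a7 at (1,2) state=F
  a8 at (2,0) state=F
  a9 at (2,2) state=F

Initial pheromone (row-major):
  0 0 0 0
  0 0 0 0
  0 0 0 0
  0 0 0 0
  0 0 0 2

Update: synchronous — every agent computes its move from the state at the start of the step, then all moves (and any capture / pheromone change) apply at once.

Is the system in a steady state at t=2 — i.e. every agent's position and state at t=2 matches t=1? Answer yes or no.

no

t=1: a0@(4,3) a1@(1,0) a2@(4,3) a3@(4,3) a4@(0,0) a5@(4,3) a6@(2,0) a7@(0,1) a8@(1,0) a9@(1,1) | pheromone: 1 1 0 0 / 2 1 0 0 / 1 0 0 0 / 0 0 0 0 / 0 0 0 5
t=2: a0@(4,3) a1@(1,0) a2@(4,3) a3@(4,3) a4@(4,3) a5@(4,3) a6@(1,0) a7@(1,0) a8@(1,0) a9@(1,0) | pheromone: 0 0 0 0 / 6 0 0 0 / 0 0 0 0 / 0 0 0 0 / 0 0 0 9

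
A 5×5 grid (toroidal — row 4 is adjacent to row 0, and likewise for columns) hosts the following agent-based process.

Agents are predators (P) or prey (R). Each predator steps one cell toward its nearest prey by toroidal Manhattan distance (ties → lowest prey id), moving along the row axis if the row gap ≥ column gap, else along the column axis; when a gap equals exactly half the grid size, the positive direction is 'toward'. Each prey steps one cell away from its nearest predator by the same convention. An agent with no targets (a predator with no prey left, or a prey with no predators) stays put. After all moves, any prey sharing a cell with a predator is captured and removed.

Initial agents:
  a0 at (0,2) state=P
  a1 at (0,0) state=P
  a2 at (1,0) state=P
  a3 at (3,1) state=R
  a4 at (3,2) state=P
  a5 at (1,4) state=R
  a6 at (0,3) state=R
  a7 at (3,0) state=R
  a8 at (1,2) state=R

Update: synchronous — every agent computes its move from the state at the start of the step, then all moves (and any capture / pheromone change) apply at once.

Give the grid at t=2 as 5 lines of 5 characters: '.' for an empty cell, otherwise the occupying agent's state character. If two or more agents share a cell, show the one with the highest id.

R....
..RP.
P..R.
P...R
.....

t=1: a0@(0,3):P a1@(1,0):P a2@(1,4):P a3@(3,0):R a4@(3,1):P a5@(1,3):R a6@(0,4):R a7@(2,0):R a8@(2,2):R
t=2: a0@(1,3):P a1@(2,0):P a2@(1,3):P a3@(3,4):R a4@(3,0):P a5@(2,3):R a6@(0,0):R a8@(1,2):R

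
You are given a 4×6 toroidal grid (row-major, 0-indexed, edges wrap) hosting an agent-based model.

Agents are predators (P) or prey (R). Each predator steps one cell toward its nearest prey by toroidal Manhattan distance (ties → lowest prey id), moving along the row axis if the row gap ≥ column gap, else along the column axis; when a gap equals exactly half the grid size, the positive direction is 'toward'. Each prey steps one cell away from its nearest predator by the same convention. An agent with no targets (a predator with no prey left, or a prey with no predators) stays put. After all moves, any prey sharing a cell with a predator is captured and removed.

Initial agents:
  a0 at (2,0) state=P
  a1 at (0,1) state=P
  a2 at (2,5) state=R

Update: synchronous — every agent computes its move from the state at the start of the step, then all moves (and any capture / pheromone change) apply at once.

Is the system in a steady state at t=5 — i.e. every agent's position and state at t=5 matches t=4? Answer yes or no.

t=1: a0@(2,5):P a1@(1,1):P a2@(2,4):R
t=2: a0@(2,4):P a1@(1,2):P a2@(2,3):R
t=3: a0@(2,3):P a1@(2,2):P
t=4: (unchanged — steady state)

yes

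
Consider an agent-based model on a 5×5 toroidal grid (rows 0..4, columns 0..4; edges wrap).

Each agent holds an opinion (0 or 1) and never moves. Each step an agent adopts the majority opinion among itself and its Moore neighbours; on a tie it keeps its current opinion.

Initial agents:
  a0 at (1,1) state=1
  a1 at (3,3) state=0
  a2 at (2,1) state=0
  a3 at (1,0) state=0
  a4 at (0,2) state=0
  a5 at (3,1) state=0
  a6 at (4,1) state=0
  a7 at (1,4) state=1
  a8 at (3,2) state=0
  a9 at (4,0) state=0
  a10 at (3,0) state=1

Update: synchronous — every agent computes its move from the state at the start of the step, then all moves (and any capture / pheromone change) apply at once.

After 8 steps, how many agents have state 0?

t=1: a0@(1,1):0 a1@(3,3):0 a2@(2,1):0 a3@(1,0):0 a4@(0,2):0 a5@(3,1):0 a6@(4,1):0 a7@(1,4):1 a8@(3,2):0 a9@(4,0):0 a10@(3,0):0
t=2: (unchanged — steady state)

10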